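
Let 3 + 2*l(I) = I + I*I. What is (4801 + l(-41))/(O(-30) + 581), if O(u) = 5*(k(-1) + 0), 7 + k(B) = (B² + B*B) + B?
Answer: 11239/1102 ≈ 10.199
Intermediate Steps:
k(B) = -7 + B + 2*B² (k(B) = -7 + ((B² + B*B) + B) = -7 + ((B² + B²) + B) = -7 + (2*B² + B) = -7 + (B + 2*B²) = -7 + B + 2*B²)
l(I) = -3/2 + I/2 + I²/2 (l(I) = -3/2 + (I + I*I)/2 = -3/2 + (I + I²)/2 = -3/2 + (I/2 + I²/2) = -3/2 + I/2 + I²/2)
O(u) = -30 (O(u) = 5*((-7 - 1 + 2*(-1)²) + 0) = 5*((-7 - 1 + 2*1) + 0) = 5*((-7 - 1 + 2) + 0) = 5*(-6 + 0) = 5*(-6) = -30)
(4801 + l(-41))/(O(-30) + 581) = (4801 + (-3/2 + (½)*(-41) + (½)*(-41)²))/(-30 + 581) = (4801 + (-3/2 - 41/2 + (½)*1681))/551 = (4801 + (-3/2 - 41/2 + 1681/2))*(1/551) = (4801 + 1637/2)*(1/551) = (11239/2)*(1/551) = 11239/1102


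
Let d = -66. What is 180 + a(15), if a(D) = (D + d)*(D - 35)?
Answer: 1200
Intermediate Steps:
a(D) = (-66 + D)*(-35 + D) (a(D) = (D - 66)*(D - 35) = (-66 + D)*(-35 + D))
180 + a(15) = 180 + (2310 + 15² - 101*15) = 180 + (2310 + 225 - 1515) = 180 + 1020 = 1200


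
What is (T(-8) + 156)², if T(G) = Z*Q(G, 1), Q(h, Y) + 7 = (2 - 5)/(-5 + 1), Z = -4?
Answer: 32761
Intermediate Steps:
Q(h, Y) = -25/4 (Q(h, Y) = -7 + (2 - 5)/(-5 + 1) = -7 - 3/(-4) = -7 - 3*(-¼) = -7 + ¾ = -25/4)
T(G) = 25 (T(G) = -4*(-25/4) = 25)
(T(-8) + 156)² = (25 + 156)² = 181² = 32761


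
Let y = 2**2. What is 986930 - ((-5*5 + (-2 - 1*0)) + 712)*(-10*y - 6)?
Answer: 1018440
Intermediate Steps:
y = 4
986930 - ((-5*5 + (-2 - 1*0)) + 712)*(-10*y - 6) = 986930 - ((-5*5 + (-2 - 1*0)) + 712)*(-10*4 - 6) = 986930 - ((-5*5 + (-2 + 0)) + 712)*(-40 - 6) = 986930 - ((-25 - 2) + 712)*(-46) = 986930 - (-27 + 712)*(-46) = 986930 - 685*(-46) = 986930 - 1*(-31510) = 986930 + 31510 = 1018440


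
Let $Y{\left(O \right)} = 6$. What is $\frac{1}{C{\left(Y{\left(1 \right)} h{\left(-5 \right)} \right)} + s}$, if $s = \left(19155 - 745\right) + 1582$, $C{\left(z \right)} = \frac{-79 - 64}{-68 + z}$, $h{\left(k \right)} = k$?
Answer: $\frac{98}{1959359} \approx 5.0016 \cdot 10^{-5}$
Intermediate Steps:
$C{\left(z \right)} = - \frac{143}{-68 + z}$
$s = 19992$ ($s = \left(19155 - 745\right) + 1582 = 18410 + 1582 = 19992$)
$\frac{1}{C{\left(Y{\left(1 \right)} h{\left(-5 \right)} \right)} + s} = \frac{1}{- \frac{143}{-68 + 6 \left(-5\right)} + 19992} = \frac{1}{- \frac{143}{-68 - 30} + 19992} = \frac{1}{- \frac{143}{-98} + 19992} = \frac{1}{\left(-143\right) \left(- \frac{1}{98}\right) + 19992} = \frac{1}{\frac{143}{98} + 19992} = \frac{1}{\frac{1959359}{98}} = \frac{98}{1959359}$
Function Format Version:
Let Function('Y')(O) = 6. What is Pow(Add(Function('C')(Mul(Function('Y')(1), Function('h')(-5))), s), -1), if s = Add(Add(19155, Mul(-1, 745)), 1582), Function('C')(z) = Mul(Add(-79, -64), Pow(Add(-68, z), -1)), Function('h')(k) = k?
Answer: Rational(98, 1959359) ≈ 5.0016e-5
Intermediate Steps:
Function('C')(z) = Mul(-143, Pow(Add(-68, z), -1))
s = 19992 (s = Add(Add(19155, -745), 1582) = Add(18410, 1582) = 19992)
Pow(Add(Function('C')(Mul(Function('Y')(1), Function('h')(-5))), s), -1) = Pow(Add(Mul(-143, Pow(Add(-68, Mul(6, -5)), -1)), 19992), -1) = Pow(Add(Mul(-143, Pow(Add(-68, -30), -1)), 19992), -1) = Pow(Add(Mul(-143, Pow(-98, -1)), 19992), -1) = Pow(Add(Mul(-143, Rational(-1, 98)), 19992), -1) = Pow(Add(Rational(143, 98), 19992), -1) = Pow(Rational(1959359, 98), -1) = Rational(98, 1959359)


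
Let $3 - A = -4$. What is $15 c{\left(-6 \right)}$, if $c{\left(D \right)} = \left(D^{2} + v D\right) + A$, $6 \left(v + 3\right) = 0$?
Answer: $915$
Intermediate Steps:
$v = -3$ ($v = -3 + \frac{1}{6} \cdot 0 = -3 + 0 = -3$)
$A = 7$ ($A = 3 - -4 = 3 + 4 = 7$)
$c{\left(D \right)} = 7 + D^{2} - 3 D$ ($c{\left(D \right)} = \left(D^{2} - 3 D\right) + 7 = 7 + D^{2} - 3 D$)
$15 c{\left(-6 \right)} = 15 \left(7 + \left(-6\right)^{2} - -18\right) = 15 \left(7 + 36 + 18\right) = 15 \cdot 61 = 915$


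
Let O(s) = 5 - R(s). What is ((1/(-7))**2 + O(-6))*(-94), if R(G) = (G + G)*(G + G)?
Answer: 640140/49 ≈ 13064.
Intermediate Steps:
R(G) = 4*G**2 (R(G) = (2*G)*(2*G) = 4*G**2)
O(s) = 5 - 4*s**2
((1/(-7))**2 + O(-6))*(-94) = ((1/(-7))**2 + (5 - 4*(-6)**2))*(-94) = ((-1/7)**2 + (5 - 4*36))*(-94) = (1/49 + (5 - 144))*(-94) = (1/49 - 139)*(-94) = -6810/49*(-94) = 640140/49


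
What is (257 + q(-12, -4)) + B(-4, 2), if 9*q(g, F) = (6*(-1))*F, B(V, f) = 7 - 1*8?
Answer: 776/3 ≈ 258.67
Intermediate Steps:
B(V, f) = -1 (B(V, f) = 7 - 8 = -1)
q(g, F) = -2*F/3 (q(g, F) = ((6*(-1))*F)/9 = (-6*F)/9 = -2*F/3)
(257 + q(-12, -4)) + B(-4, 2) = (257 - ⅔*(-4)) - 1 = (257 + 8/3) - 1 = 779/3 - 1 = 776/3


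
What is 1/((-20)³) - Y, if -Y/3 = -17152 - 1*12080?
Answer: -701568001/8000 ≈ -87696.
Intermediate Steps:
Y = 87696 (Y = -3*(-17152 - 1*12080) = -3*(-17152 - 12080) = -3*(-29232) = 87696)
1/((-20)³) - Y = 1/((-20)³) - 1*87696 = 1/(-8000) - 87696 = -1/8000 - 87696 = -701568001/8000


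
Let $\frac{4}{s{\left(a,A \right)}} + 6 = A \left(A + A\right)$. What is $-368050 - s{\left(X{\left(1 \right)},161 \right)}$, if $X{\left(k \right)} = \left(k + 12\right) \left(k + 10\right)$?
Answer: $- \frac{4769559951}{12959} \approx -3.6805 \cdot 10^{5}$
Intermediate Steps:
$X{\left(k \right)} = \left(10 + k\right) \left(12 + k\right)$ ($X{\left(k \right)} = \left(12 + k\right) \left(10 + k\right) = \left(10 + k\right) \left(12 + k\right)$)
$s{\left(a,A \right)} = \frac{4}{-6 + 2 A^{2}}$ ($s{\left(a,A \right)} = \frac{4}{-6 + A \left(A + A\right)} = \frac{4}{-6 + A 2 A} = \frac{4}{-6 + 2 A^{2}}$)
$-368050 - s{\left(X{\left(1 \right)},161 \right)} = -368050 - \frac{2}{-3 + 161^{2}} = -368050 - \frac{2}{-3 + 25921} = -368050 - \frac{2}{25918} = -368050 - 2 \cdot \frac{1}{25918} = -368050 - \frac{1}{12959} = - \frac{4769559951}{12959}$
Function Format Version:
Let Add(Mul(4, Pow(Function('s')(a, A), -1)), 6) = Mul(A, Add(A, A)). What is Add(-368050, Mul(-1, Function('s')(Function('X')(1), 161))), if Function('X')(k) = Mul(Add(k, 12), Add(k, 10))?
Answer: Rational(-4769559951, 12959) ≈ -3.6805e+5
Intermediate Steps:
Function('X')(k) = Mul(Add(10, k), Add(12, k)) (Function('X')(k) = Mul(Add(12, k), Add(10, k)) = Mul(Add(10, k), Add(12, k)))
Function('s')(a, A) = Mul(4, Pow(Add(-6, Mul(2, Pow(A, 2))), -1)) (Function('s')(a, A) = Mul(4, Pow(Add(-6, Mul(A, Add(A, A))), -1)) = Mul(4, Pow(Add(-6, Mul(A, Mul(2, A))), -1)) = Mul(4, Pow(Add(-6, Mul(2, Pow(A, 2))), -1)))
Add(-368050, Mul(-1, Function('s')(Function('X')(1), 161))) = Add(-368050, Mul(-1, Mul(2, Pow(Add(-3, Pow(161, 2)), -1)))) = Add(-368050, Mul(-1, Mul(2, Pow(Add(-3, 25921), -1)))) = Add(-368050, Mul(-1, Mul(2, Pow(25918, -1)))) = Add(-368050, Mul(-1, Mul(2, Rational(1, 25918)))) = Add(-368050, Mul(-1, Rational(1, 12959))) = Add(-368050, Rational(-1, 12959)) = Rational(-4769559951, 12959)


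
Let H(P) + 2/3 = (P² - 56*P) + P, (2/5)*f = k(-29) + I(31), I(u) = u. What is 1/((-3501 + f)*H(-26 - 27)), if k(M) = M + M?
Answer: -1/20423715 ≈ -4.8963e-8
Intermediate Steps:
k(M) = 2*M
f = -135/2 (f = 5*(2*(-29) + 31)/2 = 5*(-58 + 31)/2 = (5/2)*(-27) = -135/2 ≈ -67.500)
H(P) = -⅔ + P² - 55*P (H(P) = -⅔ + ((P² - 56*P) + P) = -⅔ + (P² - 55*P) = -⅔ + P² - 55*P)
1/((-3501 + f)*H(-26 - 27)) = 1/((-3501 - 135/2)*(-⅔ + (-26 - 27)² - 55*(-26 - 27))) = 1/((-7137/2)*(-⅔ + (-53)² - 55*(-53))) = -2/(7137*(-⅔ + 2809 + 2915)) = -2/(7137*17170/3) = -2/7137*3/17170 = -1/20423715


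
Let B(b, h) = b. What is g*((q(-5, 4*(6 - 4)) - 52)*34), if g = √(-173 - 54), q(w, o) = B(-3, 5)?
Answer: -1870*I*√227 ≈ -28174.0*I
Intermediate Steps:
q(w, o) = -3
g = I*√227 (g = √(-227) = I*√227 ≈ 15.067*I)
g*((q(-5, 4*(6 - 4)) - 52)*34) = (I*√227)*((-3 - 52)*34) = (I*√227)*(-55*34) = (I*√227)*(-1870) = -1870*I*√227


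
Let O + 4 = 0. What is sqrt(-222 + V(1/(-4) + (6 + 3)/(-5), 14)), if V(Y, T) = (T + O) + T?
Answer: 3*I*sqrt(22) ≈ 14.071*I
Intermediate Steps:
O = -4 (O = -4 + 0 = -4)
V(Y, T) = -4 + 2*T (V(Y, T) = (T - 4) + T = (-4 + T) + T = -4 + 2*T)
sqrt(-222 + V(1/(-4) + (6 + 3)/(-5), 14)) = sqrt(-222 + (-4 + 2*14)) = sqrt(-222 + (-4 + 28)) = sqrt(-222 + 24) = sqrt(-198) = 3*I*sqrt(22)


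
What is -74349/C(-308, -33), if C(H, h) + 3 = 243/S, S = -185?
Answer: 4584855/266 ≈ 17236.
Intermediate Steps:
C(H, h) = -798/185 (C(H, h) = -3 + 243/(-185) = -3 + 243*(-1/185) = -3 - 243/185 = -798/185)
-74349/C(-308, -33) = -74349/(-798/185) = -74349*(-185/798) = 4584855/266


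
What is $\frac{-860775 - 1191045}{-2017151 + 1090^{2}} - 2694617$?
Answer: $- \frac{2233972866647}{829051} \approx -2.6946 \cdot 10^{6}$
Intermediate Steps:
$\frac{-860775 - 1191045}{-2017151 + 1090^{2}} - 2694617 = - \frac{2051820}{-2017151 + 1188100} - 2694617 = - \frac{2051820}{-829051} - 2694617 = \left(-2051820\right) \left(- \frac{1}{829051}\right) - 2694617 = \frac{2051820}{829051} - 2694617 = - \frac{2233972866647}{829051}$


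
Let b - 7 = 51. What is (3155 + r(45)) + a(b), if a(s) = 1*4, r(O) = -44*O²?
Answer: -85941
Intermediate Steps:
b = 58 (b = 7 + 51 = 58)
a(s) = 4
(3155 + r(45)) + a(b) = (3155 - 44*45²) + 4 = (3155 - 44*2025) + 4 = (3155 - 89100) + 4 = -85945 + 4 = -85941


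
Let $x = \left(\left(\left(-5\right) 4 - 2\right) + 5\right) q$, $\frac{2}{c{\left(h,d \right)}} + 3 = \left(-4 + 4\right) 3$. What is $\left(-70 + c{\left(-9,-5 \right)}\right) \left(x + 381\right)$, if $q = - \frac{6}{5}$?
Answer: $- \frac{141828}{5} \approx -28366.0$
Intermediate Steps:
$q = - \frac{6}{5}$ ($q = \left(-6\right) \frac{1}{5} = - \frac{6}{5} \approx -1.2$)
$c{\left(h,d \right)} = - \frac{2}{3}$ ($c{\left(h,d \right)} = \frac{2}{-3 + \left(-4 + 4\right) 3} = \frac{2}{-3 + 0 \cdot 3} = \frac{2}{-3 + 0} = \frac{2}{-3} = 2 \left(- \frac{1}{3}\right) = - \frac{2}{3}$)
$x = \frac{102}{5}$ ($x = \left(\left(\left(-5\right) 4 - 2\right) + 5\right) \left(- \frac{6}{5}\right) = \left(\left(-20 - 2\right) + 5\right) \left(- \frac{6}{5}\right) = \left(-22 + 5\right) \left(- \frac{6}{5}\right) = \left(-17\right) \left(- \frac{6}{5}\right) = \frac{102}{5} \approx 20.4$)
$\left(-70 + c{\left(-9,-5 \right)}\right) \left(x + 381\right) = \left(-70 - \frac{2}{3}\right) \left(\frac{102}{5} + 381\right) = \left(- \frac{212}{3}\right) \frac{2007}{5} = - \frac{141828}{5}$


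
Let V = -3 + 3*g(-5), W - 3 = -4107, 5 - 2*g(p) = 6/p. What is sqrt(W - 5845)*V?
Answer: 63*I*sqrt(9949)/10 ≈ 628.39*I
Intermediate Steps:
g(p) = 5/2 - 3/p
W = -4104 (W = 3 - 4107 = -4104)
V = 63/10 (V = -3 + 3*(5/2 - 3/(-5)) = -3 + 3*(5/2 - 3*(-1/5)) = -3 + 3*(5/2 + 3/5) = -3 + 3*(31/10) = -3 + 93/10 = 63/10 ≈ 6.3000)
sqrt(W - 5845)*V = sqrt(-4104 - 5845)*(63/10) = sqrt(-9949)*(63/10) = (I*sqrt(9949))*(63/10) = 63*I*sqrt(9949)/10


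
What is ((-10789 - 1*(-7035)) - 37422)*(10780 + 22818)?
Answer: -1383431248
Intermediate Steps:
((-10789 - 1*(-7035)) - 37422)*(10780 + 22818) = ((-10789 + 7035) - 37422)*33598 = (-3754 - 37422)*33598 = -41176*33598 = -1383431248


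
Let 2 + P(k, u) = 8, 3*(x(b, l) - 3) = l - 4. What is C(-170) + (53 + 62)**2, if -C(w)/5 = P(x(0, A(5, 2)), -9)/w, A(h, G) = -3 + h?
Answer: 224828/17 ≈ 13225.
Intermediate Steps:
x(b, l) = 5/3 + l/3 (x(b, l) = 3 + (l - 4)/3 = 3 + (-4 + l)/3 = 3 + (-4/3 + l/3) = 5/3 + l/3)
P(k, u) = 6 (P(k, u) = -2 + 8 = 6)
C(w) = -30/w
C(-170) + (53 + 62)**2 = -30/(-170) + (53 + 62)**2 = -30*(-1/170) + 115**2 = 3/17 + 13225 = 224828/17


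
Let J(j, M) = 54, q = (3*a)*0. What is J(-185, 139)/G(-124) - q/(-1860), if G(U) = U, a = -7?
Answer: -27/62 ≈ -0.43548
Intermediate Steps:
q = 0 (q = (3*(-7))*0 = -21*0 = 0)
J(-185, 139)/G(-124) - q/(-1860) = 54/(-124) - 1*0/(-1860) = 54*(-1/124) + 0*(-1/1860) = -27/62 + 0 = -27/62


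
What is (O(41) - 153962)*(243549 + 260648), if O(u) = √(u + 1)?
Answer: -77627178514 + 504197*√42 ≈ -7.7624e+10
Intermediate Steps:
O(u) = √(1 + u)
(O(41) - 153962)*(243549 + 260648) = (√(1 + 41) - 153962)*(243549 + 260648) = (√42 - 153962)*504197 = (-153962 + √42)*504197 = -77627178514 + 504197*√42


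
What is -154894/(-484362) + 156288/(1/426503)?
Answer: 16143131780621831/242181 ≈ 6.6657e+10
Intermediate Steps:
-154894/(-484362) + 156288/(1/426503) = -154894*(-1/484362) + 156288/(1/426503) = 77447/242181 + 156288*426503 = 77447/242181 + 66657300864 = 16143131780621831/242181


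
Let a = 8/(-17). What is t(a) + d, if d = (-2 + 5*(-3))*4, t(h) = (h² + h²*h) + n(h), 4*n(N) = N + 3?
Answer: -1321605/19652 ≈ -67.250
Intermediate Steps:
n(N) = ¾ + N/4 (n(N) = (N + 3)/4 = (3 + N)/4 = ¾ + N/4)
a = -8/17 (a = 8*(-1/17) = -8/17 ≈ -0.47059)
t(h) = ¾ + h² + h³ + h/4 (t(h) = (h² + h²*h) + (¾ + h/4) = (h² + h³) + (¾ + h/4) = ¾ + h² + h³ + h/4)
d = -68 (d = (-2 - 15)*4 = -17*4 = -68)
t(a) + d = (¾ + (-8/17)² + (-8/17)³ + (¼)*(-8/17)) - 68 = (¾ + 64/289 - 512/4913 - 2/17) - 68 = 14731/19652 - 68 = -1321605/19652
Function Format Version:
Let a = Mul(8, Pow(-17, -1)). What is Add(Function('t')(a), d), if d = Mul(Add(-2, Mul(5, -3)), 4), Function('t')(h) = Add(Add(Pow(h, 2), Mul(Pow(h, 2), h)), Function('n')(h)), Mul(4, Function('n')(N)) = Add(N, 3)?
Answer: Rational(-1321605, 19652) ≈ -67.250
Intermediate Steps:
Function('n')(N) = Add(Rational(3, 4), Mul(Rational(1, 4), N)) (Function('n')(N) = Mul(Rational(1, 4), Add(N, 3)) = Mul(Rational(1, 4), Add(3, N)) = Add(Rational(3, 4), Mul(Rational(1, 4), N)))
a = Rational(-8, 17) (a = Mul(8, Rational(-1, 17)) = Rational(-8, 17) ≈ -0.47059)
Function('t')(h) = Add(Rational(3, 4), Pow(h, 2), Pow(h, 3), Mul(Rational(1, 4), h)) (Function('t')(h) = Add(Add(Pow(h, 2), Mul(Pow(h, 2), h)), Add(Rational(3, 4), Mul(Rational(1, 4), h))) = Add(Add(Pow(h, 2), Pow(h, 3)), Add(Rational(3, 4), Mul(Rational(1, 4), h))) = Add(Rational(3, 4), Pow(h, 2), Pow(h, 3), Mul(Rational(1, 4), h)))
d = -68 (d = Mul(Add(-2, -15), 4) = Mul(-17, 4) = -68)
Add(Function('t')(a), d) = Add(Add(Rational(3, 4), Pow(Rational(-8, 17), 2), Pow(Rational(-8, 17), 3), Mul(Rational(1, 4), Rational(-8, 17))), -68) = Add(Add(Rational(3, 4), Rational(64, 289), Rational(-512, 4913), Rational(-2, 17)), -68) = Add(Rational(14731, 19652), -68) = Rational(-1321605, 19652)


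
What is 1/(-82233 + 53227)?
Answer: -1/29006 ≈ -3.4476e-5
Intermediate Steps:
1/(-82233 + 53227) = 1/(-29006) = -1/29006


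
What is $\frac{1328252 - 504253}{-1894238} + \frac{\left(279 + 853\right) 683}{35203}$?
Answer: $\frac{1435534238331}{66682860314} \approx 21.528$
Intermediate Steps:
$\frac{1328252 - 504253}{-1894238} + \frac{\left(279 + 853\right) 683}{35203} = 823999 \left(- \frac{1}{1894238}\right) + 1132 \cdot 683 \cdot \frac{1}{35203} = - \frac{823999}{1894238} + 773156 \cdot \frac{1}{35203} = - \frac{823999}{1894238} + \frac{773156}{35203} = \frac{1435534238331}{66682860314}$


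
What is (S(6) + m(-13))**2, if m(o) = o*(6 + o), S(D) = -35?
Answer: 3136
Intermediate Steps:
(S(6) + m(-13))**2 = (-35 - 13*(6 - 13))**2 = (-35 - 13*(-7))**2 = (-35 + 91)**2 = 56**2 = 3136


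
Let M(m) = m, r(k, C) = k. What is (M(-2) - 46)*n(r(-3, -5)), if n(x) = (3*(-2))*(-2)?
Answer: -576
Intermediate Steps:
n(x) = 12 (n(x) = -6*(-2) = 12)
(M(-2) - 46)*n(r(-3, -5)) = (-2 - 46)*12 = -48*12 = -576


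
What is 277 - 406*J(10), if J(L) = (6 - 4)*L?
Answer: -7843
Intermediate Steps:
J(L) = 2*L
277 - 406*J(10) = 277 - 812*10 = 277 - 406*20 = 277 - 8120 = -7843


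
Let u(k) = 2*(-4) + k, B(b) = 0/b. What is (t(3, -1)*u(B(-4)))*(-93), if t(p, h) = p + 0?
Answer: 2232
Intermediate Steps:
t(p, h) = p
B(b) = 0
u(k) = -8 + k
(t(3, -1)*u(B(-4)))*(-93) = (3*(-8 + 0))*(-93) = (3*(-8))*(-93) = -24*(-93) = 2232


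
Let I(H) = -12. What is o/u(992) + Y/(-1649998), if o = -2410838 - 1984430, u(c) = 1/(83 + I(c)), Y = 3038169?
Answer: -514905025110113/1649998 ≈ -3.1206e+8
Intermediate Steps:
u(c) = 1/71 (u(c) = 1/(83 - 12) = 1/71)
o = -4395268
o/u(992) + Y/(-1649998) = -4395268/1/71 + 3038169/(-1649998) = -4395268*71 + 3038169*(-1/1649998) = -312064028 - 3038169/1649998 = -514905025110113/1649998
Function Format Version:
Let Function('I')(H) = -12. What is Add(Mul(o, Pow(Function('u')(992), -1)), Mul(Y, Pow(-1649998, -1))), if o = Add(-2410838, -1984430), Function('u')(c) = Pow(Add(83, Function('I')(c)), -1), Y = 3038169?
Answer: Rational(-514905025110113, 1649998) ≈ -3.1206e+8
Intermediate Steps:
Function('u')(c) = Rational(1, 71) (Function('u')(c) = Pow(Add(83, -12), -1) = Pow(71, -1) = Rational(1, 71))
o = -4395268
Add(Mul(o, Pow(Function('u')(992), -1)), Mul(Y, Pow(-1649998, -1))) = Add(Mul(-4395268, Pow(Rational(1, 71), -1)), Mul(3038169, Pow(-1649998, -1))) = Add(Mul(-4395268, 71), Mul(3038169, Rational(-1, 1649998))) = Add(-312064028, Rational(-3038169, 1649998)) = Rational(-514905025110113, 1649998)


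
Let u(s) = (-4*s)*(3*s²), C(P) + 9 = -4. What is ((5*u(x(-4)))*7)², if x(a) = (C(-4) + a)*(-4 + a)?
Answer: 1116174331831910400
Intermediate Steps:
C(P) = -13 (C(P) = -9 - 4 = -13)
x(a) = (-13 + a)*(-4 + a)
u(s) = -12*s³
((5*u(x(-4)))*7)² = ((5*(-12*(52 + (-4)² - 17*(-4))³))*7)² = ((5*(-12*(52 + 16 + 68)³))*7)² = ((5*(-12*136³))*7)² = ((5*(-12*2515456))*7)² = ((5*(-30185472))*7)² = (-150927360*7)² = (-1056491520)² = 1116174331831910400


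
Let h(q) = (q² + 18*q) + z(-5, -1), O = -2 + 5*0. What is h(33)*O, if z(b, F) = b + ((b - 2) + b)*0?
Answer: -3356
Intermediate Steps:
z(b, F) = b (z(b, F) = b + ((-2 + b) + b)*0 = b + (-2 + 2*b)*0 = b + 0 = b)
O = -2 (O = -2 + 0 = -2)
h(q) = -5 + q² + 18*q (h(q) = (q² + 18*q) - 5 = -5 + q² + 18*q)
h(33)*O = (-5 + 33² + 18*33)*(-2) = (-5 + 1089 + 594)*(-2) = 1678*(-2) = -3356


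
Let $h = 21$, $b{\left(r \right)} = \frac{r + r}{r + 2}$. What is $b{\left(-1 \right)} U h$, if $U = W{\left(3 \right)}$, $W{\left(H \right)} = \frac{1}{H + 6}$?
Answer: $- \frac{14}{3} \approx -4.6667$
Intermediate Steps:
$b{\left(r \right)} = \frac{2 r}{2 + r}$
$W{\left(H \right)} = \frac{1}{6 + H}$
$U = \frac{1}{9}$ ($U = \frac{1}{6 + 3} = \frac{1}{9} \approx 0.11111$)
$b{\left(-1 \right)} U h = 2 \left(-1\right) \frac{1}{2 - 1} \cdot \frac{1}{9} \cdot 21 = 2 \left(-1\right) 1^{-1} \cdot \frac{1}{9} \cdot 21 = 2 \left(-1\right) 1 \cdot \frac{1}{9} \cdot 21 = \left(-2\right) \frac{1}{9} \cdot 21 = \left(- \frac{2}{9}\right) 21 = - \frac{14}{3}$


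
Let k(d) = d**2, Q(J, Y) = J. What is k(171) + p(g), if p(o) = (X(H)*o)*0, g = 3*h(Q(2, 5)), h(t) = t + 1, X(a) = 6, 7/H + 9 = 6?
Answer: 29241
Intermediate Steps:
H = -7/3 (H = 7/(-9 + 6) = 7/(-3) = 7*(-1/3) = -7/3 ≈ -2.3333)
h(t) = 1 + t
g = 9 (g = 3*(1 + 2) = 3*3 = 9)
p(o) = 0 (p(o) = (6*o)*0 = 0)
k(171) + p(g) = 171**2 + 0 = 29241 + 0 = 29241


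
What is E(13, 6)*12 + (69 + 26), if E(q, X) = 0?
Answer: 95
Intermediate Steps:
E(13, 6)*12 + (69 + 26) = 0*12 + (69 + 26) = 0 + 95 = 95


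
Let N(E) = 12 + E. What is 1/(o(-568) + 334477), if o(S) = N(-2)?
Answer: 1/334487 ≈ 2.9897e-6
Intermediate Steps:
o(S) = 10 (o(S) = 12 - 2 = 10)
1/(o(-568) + 334477) = 1/(10 + 334477) = 1/334487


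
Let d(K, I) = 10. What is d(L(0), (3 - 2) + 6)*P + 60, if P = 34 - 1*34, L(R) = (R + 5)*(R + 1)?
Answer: 60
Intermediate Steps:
L(R) = (1 + R)*(5 + R) (L(R) = (5 + R)*(1 + R) = (1 + R)*(5 + R))
P = 0 (P = 34 - 34 = 0)
d(L(0), (3 - 2) + 6)*P + 60 = 10*0 + 60 = 0 + 60 = 60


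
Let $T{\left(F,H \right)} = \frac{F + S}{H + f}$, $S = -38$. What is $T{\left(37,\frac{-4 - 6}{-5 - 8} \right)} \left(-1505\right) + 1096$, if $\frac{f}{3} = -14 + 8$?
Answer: $\frac{32277}{32} \approx 1008.7$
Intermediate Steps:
$f = -18$ ($f = 3 \left(-14 + 8\right) = 3 \left(-6\right) = -18$)
$T{\left(F,H \right)} = \frac{-38 + F}{-18 + H}$ ($T{\left(F,H \right)} = \frac{F - 38}{H - 18} = \frac{-38 + F}{-18 + H}$)
$T{\left(37,\frac{-4 - 6}{-5 - 8} \right)} \left(-1505\right) + 1096 = \frac{-38 + 37}{-18 + \frac{-4 - 6}{-5 - 8}} \left(-1505\right) + 1096 = \frac{1}{-18 - \frac{10}{-13}} \left(-1\right) \left(-1505\right) + 1096 = \frac{1}{-18 - - \frac{10}{13}} \left(-1\right) \left(-1505\right) + 1096 = \frac{1}{-18 + \frac{10}{13}} \left(-1\right) \left(-1505\right) + 1096 = \frac{1}{- \frac{224}{13}} \left(-1\right) \left(-1505\right) + 1096 = \left(- \frac{13}{224}\right) \left(-1\right) \left(-1505\right) + 1096 = \frac{13}{224} \left(-1505\right) + 1096 = - \frac{2795}{32} + 1096 = \frac{32277}{32}$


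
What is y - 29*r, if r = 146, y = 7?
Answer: -4227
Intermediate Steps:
y - 29*r = 7 - 29*146 = 7 - 4234 = -4227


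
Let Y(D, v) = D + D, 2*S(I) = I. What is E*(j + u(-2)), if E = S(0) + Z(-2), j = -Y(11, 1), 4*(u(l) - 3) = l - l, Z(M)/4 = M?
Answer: 152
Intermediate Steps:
Z(M) = 4*M
S(I) = I/2
Y(D, v) = 2*D
u(l) = 3 (u(l) = 3 + (l - l)/4 = 3 + (1/4)*0 = 3 + 0 = 3)
j = -22 (j = -2*11 = -1*22 = -22)
E = -8 (E = (1/2)*0 + 4*(-2) = 0 - 8 = -8)
E*(j + u(-2)) = -8*(-22 + 3) = -8*(-19) = 152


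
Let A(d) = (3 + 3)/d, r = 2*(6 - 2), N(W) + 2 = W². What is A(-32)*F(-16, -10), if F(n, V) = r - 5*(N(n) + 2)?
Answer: 477/2 ≈ 238.50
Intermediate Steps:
N(W) = -2 + W²
r = 8 (r = 2*4 = 8)
F(n, V) = 8 - 5*n² (F(n, V) = 8 - 5*((-2 + n²) + 2) = 8 - 5*n²)
A(d) = 6/d
A(-32)*F(-16, -10) = (6/(-32))*(8 - 5*(-16)²) = (6*(-1/32))*(8 - 5*256) = -3*(8 - 1280)/16 = -3/16*(-1272) = 477/2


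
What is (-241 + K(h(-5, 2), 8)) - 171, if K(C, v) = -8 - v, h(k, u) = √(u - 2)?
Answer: -428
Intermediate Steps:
h(k, u) = √(-2 + u)
(-241 + K(h(-5, 2), 8)) - 171 = (-241 + (-8 - 1*8)) - 171 = (-241 + (-8 - 8)) - 171 = (-241 - 16) - 171 = -257 - 171 = -428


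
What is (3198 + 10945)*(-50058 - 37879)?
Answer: -1243692991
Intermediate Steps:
(3198 + 10945)*(-50058 - 37879) = 14143*(-87937) = -1243692991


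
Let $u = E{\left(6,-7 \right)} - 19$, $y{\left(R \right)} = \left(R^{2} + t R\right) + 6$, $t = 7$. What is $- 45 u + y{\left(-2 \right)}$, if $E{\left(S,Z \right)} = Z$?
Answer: $1166$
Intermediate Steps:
$y{\left(R \right)} = 6 + R^{2} + 7 R$ ($y{\left(R \right)} = \left(R^{2} + 7 R\right) + 6 = 6 + R^{2} + 7 R$)
$u = -26$ ($u = -7 - 19 = -26$)
$- 45 u + y{\left(-2 \right)} = \left(-45\right) \left(-26\right) + \left(6 + \left(-2\right)^{2} + 7 \left(-2\right)\right) = 1170 + \left(6 + 4 - 14\right) = 1170 - 4 = 1166$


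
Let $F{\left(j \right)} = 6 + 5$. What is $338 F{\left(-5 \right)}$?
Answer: $3718$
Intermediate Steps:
$F{\left(j \right)} = 11$
$338 F{\left(-5 \right)} = 338 \cdot 11 = 3718$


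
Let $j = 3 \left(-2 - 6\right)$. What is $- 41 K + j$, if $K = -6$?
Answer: $222$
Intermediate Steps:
$j = -24$ ($j = 3 \left(-8\right) = -24$)
$- 41 K + j = \left(-41\right) \left(-6\right) - 24 = 246 - 24 = 222$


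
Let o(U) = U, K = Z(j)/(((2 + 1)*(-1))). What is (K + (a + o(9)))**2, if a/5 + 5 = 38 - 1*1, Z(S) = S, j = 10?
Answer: 247009/9 ≈ 27445.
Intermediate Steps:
K = -10/3 (K = 10/(((2 + 1)*(-1))) = 10/((3*(-1))) = 10/(-3) = 10*(-1/3) = -10/3 ≈ -3.3333)
a = 160 (a = -25 + 5*(38 - 1*1) = -25 + 5*(38 - 1) = -25 + 5*37 = -25 + 185 = 160)
(K + (a + o(9)))**2 = (-10/3 + (160 + 9))**2 = (-10/3 + 169)**2 = (497/3)**2 = 247009/9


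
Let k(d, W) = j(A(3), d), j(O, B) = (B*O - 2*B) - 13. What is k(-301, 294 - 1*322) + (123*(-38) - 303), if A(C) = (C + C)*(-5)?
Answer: 4642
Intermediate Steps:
A(C) = -10*C (A(C) = (2*C)*(-5) = -10*C)
j(O, B) = -13 - 2*B + B*O (j(O, B) = (-2*B + B*O) - 13 = -13 - 2*B + B*O)
k(d, W) = -13 - 32*d (k(d, W) = -13 - 2*d + d*(-10*3) = -13 - 2*d + d*(-30) = -13 - 2*d - 30*d = -13 - 32*d)
k(-301, 294 - 1*322) + (123*(-38) - 303) = (-13 - 32*(-301)) + (123*(-38) - 303) = (-13 + 9632) + (-4674 - 303) = 9619 - 4977 = 4642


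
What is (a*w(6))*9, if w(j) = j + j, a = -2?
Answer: -216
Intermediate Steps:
w(j) = 2*j
(a*w(6))*9 = -4*6*9 = -2*12*9 = -24*9 = -216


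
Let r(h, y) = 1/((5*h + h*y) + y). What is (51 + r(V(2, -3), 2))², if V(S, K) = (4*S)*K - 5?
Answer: 105062500/40401 ≈ 2600.5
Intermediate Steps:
V(S, K) = -5 + 4*K*S (V(S, K) = 4*K*S - 5 = -5 + 4*K*S)
r(h, y) = 1/(y + 5*h + h*y)
(51 + r(V(2, -3), 2))² = (51 + 1/(2 + 5*(-5 + 4*(-3)*2) + (-5 + 4*(-3)*2)*2))² = (51 + 1/(2 + 5*(-5 - 24) + (-5 - 24)*2))² = (51 + 1/(2 + 5*(-29) - 29*2))² = (51 + 1/(2 - 145 - 58))² = (51 + 1/(-201))² = (51 - 1/201)² = (10250/201)² = 105062500/40401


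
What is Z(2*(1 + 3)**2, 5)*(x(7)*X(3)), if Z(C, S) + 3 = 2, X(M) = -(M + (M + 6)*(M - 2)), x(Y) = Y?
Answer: 84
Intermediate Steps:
X(M) = -M - (-2 + M)*(6 + M) (X(M) = -(M + (6 + M)*(-2 + M)) = -(M + (-2 + M)*(6 + M)) = -M - (-2 + M)*(6 + M))
Z(C, S) = -1 (Z(C, S) = -3 + 2 = -1)
Z(2*(1 + 3)**2, 5)*(x(7)*X(3)) = -7*(12 - 1*3**2 - 5*3) = -7*(12 - 1*9 - 15) = -7*(12 - 9 - 15) = -7*(-12) = -1*(-84) = 84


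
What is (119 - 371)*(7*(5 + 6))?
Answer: -19404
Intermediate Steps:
(119 - 371)*(7*(5 + 6)) = -1764*11 = -252*77 = -19404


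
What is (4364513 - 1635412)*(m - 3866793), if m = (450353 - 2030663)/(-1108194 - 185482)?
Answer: -6825994290948189279/646838 ≈ -1.0553e+13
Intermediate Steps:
m = 790155/646838 (m = -1580310/(-1293676) = -1580310*(-1/1293676) = 790155/646838 ≈ 1.2216)
(4364513 - 1635412)*(m - 3866793) = (4364513 - 1635412)*(790155/646838 - 3866793) = 2729101*(-2501187860379/646838) = -6825994290948189279/646838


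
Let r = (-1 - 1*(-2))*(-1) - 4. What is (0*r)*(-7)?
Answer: 0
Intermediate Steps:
r = -5 (r = (-1 + 2)*(-1) - 4 = 1*(-1) - 4 = -1 - 4 = -5)
(0*r)*(-7) = (0*(-5))*(-7) = 0*(-7) = 0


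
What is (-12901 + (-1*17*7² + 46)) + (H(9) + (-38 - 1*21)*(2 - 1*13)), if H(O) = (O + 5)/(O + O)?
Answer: -117344/9 ≈ -13038.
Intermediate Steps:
H(O) = (5 + O)/(2*O) (H(O) = (5 + O)/((2*O)) = (5 + O)*(1/(2*O)) = (5 + O)/(2*O))
(-12901 + (-1*17*7² + 46)) + (H(9) + (-38 - 1*21)*(2 - 1*13)) = (-12901 + (-1*17*7² + 46)) + ((½)*(5 + 9)/9 + (-38 - 1*21)*(2 - 1*13)) = (-12901 + (-17*49 + 46)) + ((½)*(⅑)*14 + (-38 - 21)*(2 - 13)) = (-12901 + (-833 + 46)) + (7/9 - 59*(-11)) = (-12901 - 787) + (7/9 + 649) = -13688 + 5848/9 = -117344/9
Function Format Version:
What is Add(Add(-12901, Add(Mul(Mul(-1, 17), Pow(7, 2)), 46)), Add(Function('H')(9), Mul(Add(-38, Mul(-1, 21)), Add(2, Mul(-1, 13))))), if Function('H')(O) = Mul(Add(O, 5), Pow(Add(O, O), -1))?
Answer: Rational(-117344, 9) ≈ -13038.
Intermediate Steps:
Function('H')(O) = Mul(Rational(1, 2), Pow(O, -1), Add(5, O)) (Function('H')(O) = Mul(Add(5, O), Pow(Mul(2, O), -1)) = Mul(Add(5, O), Mul(Rational(1, 2), Pow(O, -1))) = Mul(Rational(1, 2), Pow(O, -1), Add(5, O)))
Add(Add(-12901, Add(Mul(Mul(-1, 17), Pow(7, 2)), 46)), Add(Function('H')(9), Mul(Add(-38, Mul(-1, 21)), Add(2, Mul(-1, 13))))) = Add(Add(-12901, Add(Mul(Mul(-1, 17), Pow(7, 2)), 46)), Add(Mul(Rational(1, 2), Pow(9, -1), Add(5, 9)), Mul(Add(-38, Mul(-1, 21)), Add(2, Mul(-1, 13))))) = Add(Add(-12901, Add(Mul(-17, 49), 46)), Add(Mul(Rational(1, 2), Rational(1, 9), 14), Mul(Add(-38, -21), Add(2, -13)))) = Add(Add(-12901, Add(-833, 46)), Add(Rational(7, 9), Mul(-59, -11))) = Add(Add(-12901, -787), Add(Rational(7, 9), 649)) = Add(-13688, Rational(5848, 9)) = Rational(-117344, 9)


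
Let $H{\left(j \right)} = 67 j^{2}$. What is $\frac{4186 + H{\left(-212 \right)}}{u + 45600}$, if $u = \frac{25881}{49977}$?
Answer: $\frac{50234115006}{759659027} \approx 66.127$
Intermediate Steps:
$u = \frac{8627}{16659}$ ($u = 25881 \cdot \frac{1}{49977} = \frac{8627}{16659} \approx 0.51786$)
$\frac{4186 + H{\left(-212 \right)}}{u + 45600} = \frac{4186 + 67 \left(-212\right)^{2}}{\frac{8627}{16659} + 45600} = \frac{4186 + 67 \cdot 44944}{\frac{759659027}{16659}} = \left(4186 + 3011248\right) \frac{16659}{759659027} = 3015434 \cdot \frac{16659}{759659027} = \frac{50234115006}{759659027}$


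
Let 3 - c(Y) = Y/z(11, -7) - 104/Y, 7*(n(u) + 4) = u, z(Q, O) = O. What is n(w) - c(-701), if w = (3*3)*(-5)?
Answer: 426235/4907 ≈ 86.863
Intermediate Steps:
w = -45 (w = 9*(-5) = -45)
n(u) = -4 + u/7
c(Y) = 3 + 104/Y + Y/7 (c(Y) = 3 - (Y/(-7) - 104/Y) = 3 - (Y*(-⅐) - 104/Y) = 3 - (-Y/7 - 104/Y) = 3 - (-104/Y - Y/7) = 3 + (104/Y + Y/7) = 3 + 104/Y + Y/7)
n(w) - c(-701) = (-4 + (⅐)*(-45)) - (3 + 104/(-701) + (⅐)*(-701)) = (-4 - 45/7) - (3 + 104*(-1/701) - 701/7) = -73/7 - (3 - 104/701 - 701/7) = -73/7 - 1*(-477408/4907) = -73/7 + 477408/4907 = 426235/4907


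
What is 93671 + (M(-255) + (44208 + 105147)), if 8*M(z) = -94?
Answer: 972057/4 ≈ 2.4301e+5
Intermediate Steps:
M(z) = -47/4 (M(z) = (1/8)*(-94) = -47/4)
93671 + (M(-255) + (44208 + 105147)) = 93671 + (-47/4 + (44208 + 105147)) = 93671 + (-47/4 + 149355) = 93671 + 597373/4 = 972057/4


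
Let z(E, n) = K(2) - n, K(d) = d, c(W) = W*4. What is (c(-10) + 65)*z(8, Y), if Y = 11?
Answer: -225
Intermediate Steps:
c(W) = 4*W
z(E, n) = 2 - n
(c(-10) + 65)*z(8, Y) = (4*(-10) + 65)*(2 - 1*11) = (-40 + 65)*(2 - 11) = 25*(-9) = -225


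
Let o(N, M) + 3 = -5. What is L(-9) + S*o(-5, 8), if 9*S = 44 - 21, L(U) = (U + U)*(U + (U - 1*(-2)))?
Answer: 2408/9 ≈ 267.56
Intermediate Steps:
o(N, M) = -8 (o(N, M) = -3 - 5 = -8)
L(U) = 2*U*(2 + 2*U) (L(U) = (2*U)*(U + (U + 2)) = (2*U)*(U + (2 + U)) = (2*U)*(2 + 2*U) = 2*U*(2 + 2*U))
S = 23/9 (S = (44 - 21)/9 = (⅑)*23 = 23/9 ≈ 2.5556)
L(-9) + S*o(-5, 8) = 4*(-9)*(1 - 9) + (23/9)*(-8) = 4*(-9)*(-8) - 184/9 = 288 - 184/9 = 2408/9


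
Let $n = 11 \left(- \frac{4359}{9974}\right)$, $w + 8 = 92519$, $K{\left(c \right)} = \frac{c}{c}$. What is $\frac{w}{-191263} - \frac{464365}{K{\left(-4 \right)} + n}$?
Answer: $\frac{177169140985381}{1452642485} \approx 1.2196 \cdot 10^{5}$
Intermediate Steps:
$K{\left(c \right)} = 1$
$w = 92511$ ($w = -8 + 92519 = 92511$)
$n = - \frac{47949}{9974}$ ($n = 11 \left(\left(-4359\right) \frac{1}{9974}\right) = 11 \left(- \frac{4359}{9974}\right) = - \frac{47949}{9974} \approx -4.8074$)
$\frac{w}{-191263} - \frac{464365}{K{\left(-4 \right)} + n} = \frac{92511}{-191263} - \frac{464365}{1 - \frac{47949}{9974}} = 92511 \left(- \frac{1}{191263}\right) - \frac{464365}{- \frac{37975}{9974}} = - \frac{92511}{191263} - - \frac{926315302}{7595} = - \frac{92511}{191263} + \frac{926315302}{7595} = \frac{177169140985381}{1452642485}$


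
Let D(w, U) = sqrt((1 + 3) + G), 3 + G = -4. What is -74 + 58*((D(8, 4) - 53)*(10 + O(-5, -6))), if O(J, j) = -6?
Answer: -12370 + 232*I*sqrt(3) ≈ -12370.0 + 401.84*I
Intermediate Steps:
G = -7 (G = -3 - 4 = -7)
D(w, U) = I*sqrt(3) (D(w, U) = sqrt((1 + 3) - 7) = sqrt(4 - 7) = sqrt(-3) = I*sqrt(3))
-74 + 58*((D(8, 4) - 53)*(10 + O(-5, -6))) = -74 + 58*((I*sqrt(3) - 53)*(10 - 6)) = -74 + 58*((-53 + I*sqrt(3))*4) = -74 + 58*(-212 + 4*I*sqrt(3)) = -74 + (-12296 + 232*I*sqrt(3)) = -12370 + 232*I*sqrt(3)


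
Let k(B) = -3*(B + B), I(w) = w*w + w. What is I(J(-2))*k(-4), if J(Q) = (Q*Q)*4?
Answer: 6528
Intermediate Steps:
J(Q) = 4*Q**2 (J(Q) = Q**2*4 = 4*Q**2)
I(w) = w + w**2 (I(w) = w**2 + w = w + w**2)
k(B) = -6*B
I(J(-2))*k(-4) = ((4*(-2)**2)*(1 + 4*(-2)**2))*(-6*(-4)) = ((4*4)*(1 + 4*4))*24 = (16*(1 + 16))*24 = (16*17)*24 = 272*24 = 6528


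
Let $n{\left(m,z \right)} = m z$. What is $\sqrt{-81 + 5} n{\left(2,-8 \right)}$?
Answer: $- 32 i \sqrt{19} \approx - 139.48 i$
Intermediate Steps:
$\sqrt{-81 + 5} n{\left(2,-8 \right)} = \sqrt{-81 + 5} \cdot 2 \left(-8\right) = \sqrt{-76} \left(-16\right) = 2 i \sqrt{19} \left(-16\right) = - 32 i \sqrt{19}$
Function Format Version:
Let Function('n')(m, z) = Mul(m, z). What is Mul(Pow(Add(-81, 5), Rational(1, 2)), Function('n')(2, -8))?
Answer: Mul(-32, I, Pow(19, Rational(1, 2))) ≈ Mul(-139.48, I)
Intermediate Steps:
Mul(Pow(Add(-81, 5), Rational(1, 2)), Function('n')(2, -8)) = Mul(Pow(Add(-81, 5), Rational(1, 2)), Mul(2, -8)) = Mul(Pow(-76, Rational(1, 2)), -16) = Mul(Mul(2, I, Pow(19, Rational(1, 2))), -16) = Mul(-32, I, Pow(19, Rational(1, 2)))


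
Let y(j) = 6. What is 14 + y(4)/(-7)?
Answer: 92/7 ≈ 13.143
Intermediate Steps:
14 + y(4)/(-7) = 14 + 6/(-7) = 14 - 1/7*6 = 14 - 6/7 = 92/7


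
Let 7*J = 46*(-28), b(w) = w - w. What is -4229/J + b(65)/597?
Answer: 4229/184 ≈ 22.984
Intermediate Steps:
b(w) = 0
J = -184 (J = (46*(-28))/7 = (1/7)*(-1288) = -184)
-4229/J + b(65)/597 = -4229/(-184) + 0/597 = -4229*(-1/184) + 0*(1/597) = 4229/184 + 0 = 4229/184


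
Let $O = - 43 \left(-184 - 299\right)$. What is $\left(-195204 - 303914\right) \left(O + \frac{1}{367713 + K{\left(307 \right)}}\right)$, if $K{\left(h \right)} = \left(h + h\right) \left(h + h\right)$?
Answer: $- \frac{7719788839402196}{744709} \approx -1.0366 \cdot 10^{10}$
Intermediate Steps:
$K{\left(h \right)} = 4 h^{2}$ ($K{\left(h \right)} = 2 h 2 h = 4 h^{2}$)
$O = 20769$ ($O = \left(-43\right) \left(-483\right) = 20769$)
$\left(-195204 - 303914\right) \left(O + \frac{1}{367713 + K{\left(307 \right)}}\right) = \left(-195204 - 303914\right) \left(20769 + \frac{1}{367713 + 4 \cdot 307^{2}}\right) = - 499118 \left(20769 + \frac{1}{367713 + 4 \cdot 94249}\right) = - 499118 \left(20769 + \frac{1}{367713 + 376996}\right) = - 499118 \left(20769 + \frac{1}{744709}\right) = \left(-499118\right) \frac{15466861222}{744709} = - \frac{7719788839402196}{744709}$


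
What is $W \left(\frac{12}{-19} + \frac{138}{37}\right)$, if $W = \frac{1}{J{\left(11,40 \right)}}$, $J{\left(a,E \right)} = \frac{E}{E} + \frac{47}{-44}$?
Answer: $- \frac{31944}{703} \approx -45.44$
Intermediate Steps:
$J{\left(a,E \right)} = - \frac{3}{44}$ ($J{\left(a,E \right)} = 1 + 47 \left(- \frac{1}{44}\right) = 1 - \frac{47}{44} = - \frac{3}{44}$)
$W = - \frac{44}{3}$ ($W = \frac{1}{- \frac{3}{44}} = - \frac{44}{3} \approx -14.667$)
$W \left(\frac{12}{-19} + \frac{138}{37}\right) = - \frac{44 \left(\frac{12}{-19} + \frac{138}{37}\right)}{3} = - \frac{44 \left(12 \left(- \frac{1}{19}\right) + 138 \cdot \frac{1}{37}\right)}{3} = - \frac{44 \left(- \frac{12}{19} + \frac{138}{37}\right)}{3} = \left(- \frac{44}{3}\right) \frac{2178}{703} = - \frac{31944}{703}$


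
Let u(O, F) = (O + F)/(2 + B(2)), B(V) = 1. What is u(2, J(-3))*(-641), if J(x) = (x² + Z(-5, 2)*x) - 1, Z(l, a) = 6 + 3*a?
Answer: 16666/3 ≈ 5555.3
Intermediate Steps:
J(x) = -1 + x² + 12*x (J(x) = (x² + (6 + 3*2)*x) - 1 = (x² + (6 + 6)*x) - 1 = (x² + 12*x) - 1 = -1 + x² + 12*x)
u(O, F) = F/3 + O/3 (u(O, F) = (O + F)/(2 + 1) = (F + O)/3 = (F + O)*(⅓) = F/3 + O/3)
u(2, J(-3))*(-641) = ((-1 + (-3)² + 12*(-3))/3 + (⅓)*2)*(-641) = ((-1 + 9 - 36)/3 + ⅔)*(-641) = ((⅓)*(-28) + ⅔)*(-641) = (-28/3 + ⅔)*(-641) = -26/3*(-641) = 16666/3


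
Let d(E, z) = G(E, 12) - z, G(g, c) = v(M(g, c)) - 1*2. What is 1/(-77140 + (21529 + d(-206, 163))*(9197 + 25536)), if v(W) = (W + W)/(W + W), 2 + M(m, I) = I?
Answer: 1/741993405 ≈ 1.3477e-9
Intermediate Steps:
M(m, I) = -2 + I
v(W) = 1 (v(W) = (2*W)/((2*W)) = (2*W)*(1/(2*W)) = 1)
G(g, c) = -1 (G(g, c) = 1 - 1*2 = 1 - 2 = -1)
d(E, z) = -1 - z
1/(-77140 + (21529 + d(-206, 163))*(9197 + 25536)) = 1/(-77140 + (21529 + (-1 - 1*163))*(9197 + 25536)) = 1/(-77140 + (21529 + (-1 - 163))*34733) = 1/(-77140 + (21529 - 164)*34733) = 1/(-77140 + 21365*34733) = 1/(-77140 + 742070545) = 1/741993405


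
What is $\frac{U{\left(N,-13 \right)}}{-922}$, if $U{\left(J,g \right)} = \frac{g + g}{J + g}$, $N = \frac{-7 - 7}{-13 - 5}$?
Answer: $- \frac{117}{50710} \approx -0.0023072$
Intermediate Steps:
$N = \frac{7}{9}$ ($N = - \frac{14}{-18} = \left(-14\right) \left(- \frac{1}{18}\right) = \frac{7}{9} \approx 0.77778$)
$U{\left(J,g \right)} = \frac{2 g}{J + g}$
$\frac{U{\left(N,-13 \right)}}{-922} = \frac{2 \left(-13\right) \frac{1}{\frac{7}{9} - 13}}{-922} = 2 \left(-13\right) \frac{1}{- \frac{110}{9}} \left(- \frac{1}{922}\right) = 2 \left(-13\right) \left(- \frac{9}{110}\right) \left(- \frac{1}{922}\right) = \frac{117}{55} \left(- \frac{1}{922}\right) = - \frac{117}{50710}$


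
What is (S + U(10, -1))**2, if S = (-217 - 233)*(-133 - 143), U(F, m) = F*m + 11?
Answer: 15425888401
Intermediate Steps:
U(F, m) = 11 + F*m
S = 124200 (S = -450*(-276) = 124200)
(S + U(10, -1))**2 = (124200 + (11 + 10*(-1)))**2 = (124200 + (11 - 10))**2 = (124200 + 1)**2 = 124201**2 = 15425888401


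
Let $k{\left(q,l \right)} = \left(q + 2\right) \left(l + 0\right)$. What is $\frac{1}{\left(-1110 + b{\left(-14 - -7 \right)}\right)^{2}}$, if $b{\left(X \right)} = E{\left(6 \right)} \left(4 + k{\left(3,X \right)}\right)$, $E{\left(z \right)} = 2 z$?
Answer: $\frac{1}{2196324} \approx 4.5531 \cdot 10^{-7}$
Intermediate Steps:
$k{\left(q,l \right)} = l \left(2 + q\right)$ ($k{\left(q,l \right)} = \left(2 + q\right) l = l \left(2 + q\right)$)
$b{\left(X \right)} = 48 + 60 X$ ($b{\left(X \right)} = 2 \cdot 6 \left(4 + X \left(2 + 3\right)\right) = 12 \left(4 + X 5\right) = 12 \left(4 + 5 X\right) = 48 + 60 X$)
$\frac{1}{\left(-1110 + b{\left(-14 - -7 \right)}\right)^{2}} = \frac{1}{\left(-1110 + \left(48 + 60 \left(-14 - -7\right)\right)\right)^{2}} = \frac{1}{\left(-1110 + \left(48 + 60 \left(-14 + 7\right)\right)\right)^{2}} = \frac{1}{\left(-1110 + \left(48 + 60 \left(-7\right)\right)\right)^{2}} = \frac{1}{\left(-1110 + \left(48 - 420\right)\right)^{2}} = \frac{1}{\left(-1110 - 372\right)^{2}} = \frac{1}{\left(-1482\right)^{2}} = \frac{1}{2196324}$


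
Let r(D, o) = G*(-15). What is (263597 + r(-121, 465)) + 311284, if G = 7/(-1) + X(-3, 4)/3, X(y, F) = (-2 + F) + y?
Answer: 574991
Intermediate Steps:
X(y, F) = -2 + F + y
G = -22/3 (G = 7/(-1) + (-2 + 4 - 3)/3 = 7*(-1) - 1*1/3 = -7 - 1/3 = -22/3 ≈ -7.3333)
r(D, o) = 110 (r(D, o) = -22/3*(-15) = 110)
(263597 + r(-121, 465)) + 311284 = (263597 + 110) + 311284 = 263707 + 311284 = 574991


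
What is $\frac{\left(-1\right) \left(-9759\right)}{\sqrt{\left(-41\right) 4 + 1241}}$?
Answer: $\frac{3253 \sqrt{1077}}{359} \approx 297.37$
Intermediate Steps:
$\frac{\left(-1\right) \left(-9759\right)}{\sqrt{\left(-41\right) 4 + 1241}} = \frac{9759}{\sqrt{-164 + 1241}} = \frac{9759}{\sqrt{1077}} = 9759 \frac{\sqrt{1077}}{1077} = \frac{3253 \sqrt{1077}}{359}$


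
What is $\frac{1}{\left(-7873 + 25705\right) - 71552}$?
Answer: $- \frac{1}{53720} \approx -1.8615 \cdot 10^{-5}$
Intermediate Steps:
$\frac{1}{\left(-7873 + 25705\right) - 71552} = \frac{1}{17832 - 71552} = \frac{1}{-53720} = - \frac{1}{53720}$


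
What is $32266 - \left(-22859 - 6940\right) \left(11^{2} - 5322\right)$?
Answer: $-154952333$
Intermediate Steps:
$32266 - \left(-22859 - 6940\right) \left(11^{2} - 5322\right) = 32266 - - 29799 \left(121 - 5322\right) = 32266 - \left(-29799\right) \left(-5201\right) = 32266 - 154984599 = -154952333$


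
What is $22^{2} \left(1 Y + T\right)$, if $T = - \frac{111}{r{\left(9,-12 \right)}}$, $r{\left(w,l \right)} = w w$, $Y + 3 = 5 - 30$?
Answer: $- \frac{383812}{27} \approx -14215.0$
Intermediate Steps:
$Y = -28$ ($Y = -3 + \left(5 - 30\right) = -3 - 25 = -28$)
$r{\left(w,l \right)} = w^{2}$
$T = - \frac{37}{27}$ ($T = - \frac{111}{9^{2}} = - \frac{111}{81} = \left(-111\right) \frac{1}{81} = - \frac{37}{27} \approx -1.3704$)
$22^{2} \left(1 Y + T\right) = 22^{2} \left(1 \left(-28\right) - \frac{37}{27}\right) = 484 \left(-28 - \frac{37}{27}\right) = 484 \left(- \frac{793}{27}\right) = - \frac{383812}{27}$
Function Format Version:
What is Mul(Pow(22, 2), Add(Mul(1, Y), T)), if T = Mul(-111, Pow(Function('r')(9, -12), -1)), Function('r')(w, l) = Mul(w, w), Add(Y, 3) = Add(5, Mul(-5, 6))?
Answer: Rational(-383812, 27) ≈ -14215.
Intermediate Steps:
Y = -28 (Y = Add(-3, Add(5, Mul(-5, 6))) = Add(-3, Add(5, -30)) = Add(-3, -25) = -28)
Function('r')(w, l) = Pow(w, 2)
T = Rational(-37, 27) (T = Mul(-111, Pow(Pow(9, 2), -1)) = Mul(-111, Pow(81, -1)) = Mul(-111, Rational(1, 81)) = Rational(-37, 27) ≈ -1.3704)
Mul(Pow(22, 2), Add(Mul(1, Y), T)) = Mul(Pow(22, 2), Add(Mul(1, -28), Rational(-37, 27))) = Mul(484, Add(-28, Rational(-37, 27))) = Mul(484, Rational(-793, 27)) = Rational(-383812, 27)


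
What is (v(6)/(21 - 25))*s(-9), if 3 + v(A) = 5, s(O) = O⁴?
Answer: -6561/2 ≈ -3280.5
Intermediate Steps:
v(A) = 2 (v(A) = -3 + 5 = 2)
(v(6)/(21 - 25))*s(-9) = (2/(21 - 25))*(-9)⁴ = (2/(-4))*6561 = (2*(-¼))*6561 = -½*6561 = -6561/2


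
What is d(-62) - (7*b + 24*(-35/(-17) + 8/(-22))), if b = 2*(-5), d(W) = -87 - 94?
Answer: -28365/187 ≈ -151.68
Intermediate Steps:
d(W) = -181
b = -10
d(-62) - (7*b + 24*(-35/(-17) + 8/(-22))) = -181 - (7*(-10) + 24*(-35/(-17) + 8/(-22))) = -181 - (-70 + 24*(-35*(-1/17) + 8*(-1/22))) = -181 - (-70 + 24*(35/17 - 4/11)) = -181 - (-70 + 24*(317/187)) = -181 - (-70 + 7608/187) = -181 - 1*(-5482/187) = -181 + 5482/187 = -28365/187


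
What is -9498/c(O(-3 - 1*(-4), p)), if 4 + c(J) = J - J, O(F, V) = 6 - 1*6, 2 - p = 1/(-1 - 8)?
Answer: 4749/2 ≈ 2374.5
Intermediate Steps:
p = 19/9 (p = 2 - 1/(-1 - 8) = 2 - 1/(-9) = 2 - 1*(-1/9) = 2 + 1/9 = 19/9 ≈ 2.1111)
O(F, V) = 0 (O(F, V) = 6 - 6 = 0)
c(J) = -4 (c(J) = -4 + (J - J) = -4 + 0 = -4)
-9498/c(O(-3 - 1*(-4), p)) = -9498/(-4) = -9498*(-1/4) = 4749/2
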